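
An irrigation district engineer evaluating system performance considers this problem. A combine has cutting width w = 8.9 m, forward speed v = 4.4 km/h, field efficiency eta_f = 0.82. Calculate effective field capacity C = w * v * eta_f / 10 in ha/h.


C = w * v * eta_f / 10
  = 8.9 * 4.4 * 0.82 / 10
  = 32.11 / 10
  = 3.21 ha/h


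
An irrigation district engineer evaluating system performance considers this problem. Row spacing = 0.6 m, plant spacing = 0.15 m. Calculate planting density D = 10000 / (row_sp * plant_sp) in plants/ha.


D = 10000 / (row_sp * plant_sp)
  = 10000 / (0.6 * 0.15)
  = 10000 / 0.0900
  = 111111.11 plants/ha


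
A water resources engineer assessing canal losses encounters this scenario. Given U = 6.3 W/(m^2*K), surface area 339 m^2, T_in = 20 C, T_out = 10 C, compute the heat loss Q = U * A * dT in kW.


dT = 20 - (10) = 10 K
Q = U * A * dT
  = 6.3 * 339 * 10
  = 21357 W = 21.36 kW


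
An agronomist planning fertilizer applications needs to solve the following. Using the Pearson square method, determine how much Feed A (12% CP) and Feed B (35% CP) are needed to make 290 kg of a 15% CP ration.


parts_A = CP_b - target = 35 - 15 = 20
parts_B = target - CP_a = 15 - 12 = 3
total_parts = 20 + 3 = 23
Feed A = 290 * 20 / 23 = 252.17 kg
Feed B = 290 * 3 / 23 = 37.83 kg

252.17 kg


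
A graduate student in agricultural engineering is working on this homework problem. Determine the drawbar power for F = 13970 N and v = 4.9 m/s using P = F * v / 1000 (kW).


P = F * v / 1000
  = 13970 * 4.9 / 1000
  = 68453 / 1000
  = 68.45 kW


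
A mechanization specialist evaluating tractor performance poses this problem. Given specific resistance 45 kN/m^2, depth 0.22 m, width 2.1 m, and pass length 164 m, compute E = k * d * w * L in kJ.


E = k * d * w * L
  = 45 * 0.22 * 2.1 * 164
  = 3409.56 kJ


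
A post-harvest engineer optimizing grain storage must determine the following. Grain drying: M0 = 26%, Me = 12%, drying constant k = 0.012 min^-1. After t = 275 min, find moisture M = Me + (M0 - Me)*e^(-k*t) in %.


M = Me + (M0 - Me) * e^(-k*t)
  = 12 + (26 - 12) * e^(-0.012*275)
  = 12 + 14 * e^(-3.300)
  = 12 + 14 * 0.03688
  = 12 + 0.5164
  = 12.52%


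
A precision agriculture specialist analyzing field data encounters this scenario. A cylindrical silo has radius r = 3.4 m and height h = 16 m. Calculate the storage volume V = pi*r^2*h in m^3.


V = pi * r^2 * h
  = pi * 3.4^2 * 16
  = pi * 11.56 * 16
  = 581.07 m^3


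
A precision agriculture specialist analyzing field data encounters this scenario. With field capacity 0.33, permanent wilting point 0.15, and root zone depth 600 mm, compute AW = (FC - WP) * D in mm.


AW = (FC - WP) * D
   = (0.33 - 0.15) * 600
   = 0.18 * 600
   = 108 mm


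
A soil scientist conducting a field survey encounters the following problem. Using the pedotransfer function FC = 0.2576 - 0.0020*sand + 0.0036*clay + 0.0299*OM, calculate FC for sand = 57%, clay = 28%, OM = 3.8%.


FC = 0.2576 - 0.0020*57 + 0.0036*28 + 0.0299*3.8
   = 0.2576 - 0.1140 + 0.1008 + 0.1136
   = 0.3580


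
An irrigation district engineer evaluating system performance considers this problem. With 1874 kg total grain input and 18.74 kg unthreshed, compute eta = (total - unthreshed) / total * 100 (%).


eta = (total - unthreshed) / total * 100
    = (1874 - 18.74) / 1874 * 100
    = 1855.26 / 1874 * 100
    = 99%


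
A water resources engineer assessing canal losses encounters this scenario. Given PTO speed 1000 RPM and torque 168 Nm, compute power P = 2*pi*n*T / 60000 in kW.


P = 2*pi*n*T / 60000
  = 2*pi * 1000 * 168 / 60000
  = 1055575.13 / 60000
  = 17.59 kW


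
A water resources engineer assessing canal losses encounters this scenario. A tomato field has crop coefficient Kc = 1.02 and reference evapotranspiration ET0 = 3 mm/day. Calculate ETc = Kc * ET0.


ETc = Kc * ET0
    = 1.02 * 3
    = 3.06 mm/day


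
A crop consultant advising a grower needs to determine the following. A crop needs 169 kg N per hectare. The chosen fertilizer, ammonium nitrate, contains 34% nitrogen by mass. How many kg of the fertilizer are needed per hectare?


Rate = N_required / (N_content / 100)
     = 169 / (34 / 100)
     = 169 / 0.34
     = 497.06 kg/ha


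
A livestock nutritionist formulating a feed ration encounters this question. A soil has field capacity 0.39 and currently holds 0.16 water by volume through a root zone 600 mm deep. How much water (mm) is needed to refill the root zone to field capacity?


SMD = (FC - theta) * D
    = (0.39 - 0.16) * 600
    = 0.230 * 600
    = 138 mm


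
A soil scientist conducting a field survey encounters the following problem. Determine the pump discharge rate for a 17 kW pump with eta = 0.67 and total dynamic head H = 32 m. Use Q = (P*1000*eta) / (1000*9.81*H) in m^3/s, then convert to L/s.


Q = (P * 1000 * eta) / (rho * g * H)
  = (17 * 1000 * 0.67) / (1000 * 9.81 * 32)
  = 11390 / 313920
  = 0.03628 m^3/s = 36.28 L/s


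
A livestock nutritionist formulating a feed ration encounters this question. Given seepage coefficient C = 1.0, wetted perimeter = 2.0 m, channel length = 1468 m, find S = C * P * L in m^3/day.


S = C * P * L
  = 1.0 * 2.0 * 1468
  = 2936 m^3/day


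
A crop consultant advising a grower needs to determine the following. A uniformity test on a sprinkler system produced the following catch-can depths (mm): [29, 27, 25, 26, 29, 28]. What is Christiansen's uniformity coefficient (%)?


xbar = 164 / 6 = 27.333
sum|xi - xbar| = 8
CU = 100 * (1 - 8 / (6 * 27.333))
   = 100 * (1 - 0.0488)
   = 95.12%


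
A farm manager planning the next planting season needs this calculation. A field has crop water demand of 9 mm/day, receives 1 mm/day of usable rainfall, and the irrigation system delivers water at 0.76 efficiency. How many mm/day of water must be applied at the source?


IWR = (ETc - Pe) / Ea
    = (9 - 1) / 0.76
    = 8 / 0.76
    = 10.53 mm/day


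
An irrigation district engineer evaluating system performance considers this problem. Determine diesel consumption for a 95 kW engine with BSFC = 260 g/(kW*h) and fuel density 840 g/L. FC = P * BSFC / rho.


FC = P * BSFC / rho_fuel
   = 95 * 260 / 840
   = 24700 / 840
   = 29.40 L/h


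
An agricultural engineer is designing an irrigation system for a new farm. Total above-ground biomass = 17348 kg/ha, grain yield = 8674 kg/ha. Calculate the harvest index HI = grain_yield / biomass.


HI = grain_yield / biomass
   = 8674 / 17348
   = 0.50


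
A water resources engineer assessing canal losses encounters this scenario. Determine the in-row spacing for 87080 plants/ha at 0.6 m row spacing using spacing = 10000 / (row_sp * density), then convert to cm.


spacing = 10000 / (row_sp * density)
        = 10000 / (0.6 * 87080)
        = 10000 / 52248
        = 0.19139 m = 19.14 cm


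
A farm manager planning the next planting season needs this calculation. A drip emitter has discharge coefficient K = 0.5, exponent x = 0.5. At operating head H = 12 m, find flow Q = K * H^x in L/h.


Q = K * H^x
  = 0.5 * 12^0.5
  = 0.5 * 3.4641
  = 1.73 L/h


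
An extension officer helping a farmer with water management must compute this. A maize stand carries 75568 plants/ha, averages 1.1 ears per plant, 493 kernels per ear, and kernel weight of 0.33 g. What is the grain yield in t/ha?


Y = density * ears * kernels * kw
  = 75568 * 1.1 * 493 * 0.33 g/ha
  = 13523573.71 g/ha
  = 13523.57 kg/ha = 13.52 t/ha


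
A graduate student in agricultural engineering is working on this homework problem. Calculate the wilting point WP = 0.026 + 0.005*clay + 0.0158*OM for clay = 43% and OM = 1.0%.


WP = 0.026 + 0.005*43 + 0.0158*1.0
   = 0.026 + 0.2150 + 0.0158
   = 0.2568


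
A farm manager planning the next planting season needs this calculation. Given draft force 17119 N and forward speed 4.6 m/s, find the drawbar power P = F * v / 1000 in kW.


P = F * v / 1000
  = 17119 * 4.6 / 1000
  = 78747.40 / 1000
  = 78.75 kW


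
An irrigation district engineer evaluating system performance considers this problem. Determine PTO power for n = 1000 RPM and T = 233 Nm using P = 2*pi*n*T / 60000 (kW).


P = 2*pi*n*T / 60000
  = 2*pi * 1000 * 233 / 60000
  = 1463982.18 / 60000
  = 24.40 kW


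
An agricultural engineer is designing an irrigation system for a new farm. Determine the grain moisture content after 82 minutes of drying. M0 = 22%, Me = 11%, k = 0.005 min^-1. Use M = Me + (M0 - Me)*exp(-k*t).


M = Me + (M0 - Me) * e^(-k*t)
  = 11 + (22 - 11) * e^(-0.005*82)
  = 11 + 11 * e^(-0.410)
  = 11 + 11 * 0.66365
  = 11 + 7.3002
  = 18.30%


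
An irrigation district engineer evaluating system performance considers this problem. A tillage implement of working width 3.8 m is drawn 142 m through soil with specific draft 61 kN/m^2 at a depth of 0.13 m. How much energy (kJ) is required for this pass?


E = k * d * w * L
  = 61 * 0.13 * 3.8 * 142
  = 4279.03 kJ


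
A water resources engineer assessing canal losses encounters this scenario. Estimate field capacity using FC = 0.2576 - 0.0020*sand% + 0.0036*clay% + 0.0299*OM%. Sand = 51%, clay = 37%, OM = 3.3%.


FC = 0.2576 - 0.0020*51 + 0.0036*37 + 0.0299*3.3
   = 0.2576 - 0.1020 + 0.1332 + 0.0987
   = 0.3875


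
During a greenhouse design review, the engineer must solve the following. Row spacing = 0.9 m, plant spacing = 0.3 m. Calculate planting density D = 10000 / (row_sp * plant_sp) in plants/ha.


D = 10000 / (row_sp * plant_sp)
  = 10000 / (0.9 * 0.3)
  = 10000 / 0.2700
  = 37037.04 plants/ha


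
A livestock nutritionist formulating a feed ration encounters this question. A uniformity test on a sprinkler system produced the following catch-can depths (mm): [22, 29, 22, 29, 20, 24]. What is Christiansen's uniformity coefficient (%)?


xbar = 146 / 6 = 24.333
sum|xi - xbar| = 18.667
CU = 100 * (1 - 18.667 / (6 * 24.333))
   = 100 * (1 - 0.1279)
   = 87.21%


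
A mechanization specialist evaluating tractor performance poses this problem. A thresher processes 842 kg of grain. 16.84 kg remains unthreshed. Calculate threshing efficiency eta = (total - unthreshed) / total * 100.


eta = (total - unthreshed) / total * 100
    = (842 - 16.84) / 842 * 100
    = 825.16 / 842 * 100
    = 98%


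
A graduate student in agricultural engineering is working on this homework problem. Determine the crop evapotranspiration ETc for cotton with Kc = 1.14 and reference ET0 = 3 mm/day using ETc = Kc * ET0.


ETc = Kc * ET0
    = 1.14 * 3
    = 3.42 mm/day


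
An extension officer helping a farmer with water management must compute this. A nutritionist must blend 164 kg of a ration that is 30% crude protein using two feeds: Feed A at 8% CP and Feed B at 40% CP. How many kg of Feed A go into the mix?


parts_A = CP_b - target = 40 - 30 = 10
parts_B = target - CP_a = 30 - 8 = 22
total_parts = 10 + 22 = 32
Feed A = 164 * 10 / 32 = 51.25 kg
Feed B = 164 * 22 / 32 = 112.75 kg

51.25 kg


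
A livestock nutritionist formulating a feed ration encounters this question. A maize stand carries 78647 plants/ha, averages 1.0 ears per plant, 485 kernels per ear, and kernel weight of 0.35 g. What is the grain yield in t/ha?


Y = density * ears * kernels * kw
  = 78647 * 1.0 * 485 * 0.35 g/ha
  = 13350328.25 g/ha
  = 13350.33 kg/ha = 13.35 t/ha


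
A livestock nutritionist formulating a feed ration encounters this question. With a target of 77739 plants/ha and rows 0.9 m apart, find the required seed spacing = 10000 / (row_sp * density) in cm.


spacing = 10000 / (row_sp * density)
        = 10000 / (0.9 * 77739)
        = 10000 / 69965.10
        = 0.14293 m = 14.29 cm


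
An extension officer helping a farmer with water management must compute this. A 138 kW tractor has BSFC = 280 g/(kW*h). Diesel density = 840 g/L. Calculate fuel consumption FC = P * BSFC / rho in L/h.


FC = P * BSFC / rho_fuel
   = 138 * 280 / 840
   = 38640 / 840
   = 46 L/h


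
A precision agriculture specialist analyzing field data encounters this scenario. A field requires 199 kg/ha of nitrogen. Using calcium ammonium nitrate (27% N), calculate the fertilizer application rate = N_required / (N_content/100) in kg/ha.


Rate = N_required / (N_content / 100)
     = 199 / (27 / 100)
     = 199 / 0.27
     = 737.04 kg/ha


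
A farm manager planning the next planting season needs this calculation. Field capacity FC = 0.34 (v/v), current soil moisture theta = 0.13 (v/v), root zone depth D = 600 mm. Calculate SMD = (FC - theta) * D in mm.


SMD = (FC - theta) * D
    = (0.34 - 0.13) * 600
    = 0.210 * 600
    = 126 mm


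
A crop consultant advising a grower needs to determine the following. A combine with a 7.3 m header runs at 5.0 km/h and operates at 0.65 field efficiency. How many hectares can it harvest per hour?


C = w * v * eta_f / 10
  = 7.3 * 5.0 * 0.65 / 10
  = 23.73 / 10
  = 2.37 ha/h


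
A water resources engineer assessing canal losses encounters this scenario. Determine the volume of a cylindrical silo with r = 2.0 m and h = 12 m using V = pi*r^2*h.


V = pi * r^2 * h
  = pi * 2.0^2 * 12
  = pi * 4 * 12
  = 150.80 m^3


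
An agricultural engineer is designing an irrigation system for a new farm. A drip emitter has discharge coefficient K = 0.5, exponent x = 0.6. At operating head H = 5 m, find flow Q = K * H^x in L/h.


Q = K * H^x
  = 0.5 * 5^0.6
  = 0.5 * 2.6265
  = 1.31 L/h


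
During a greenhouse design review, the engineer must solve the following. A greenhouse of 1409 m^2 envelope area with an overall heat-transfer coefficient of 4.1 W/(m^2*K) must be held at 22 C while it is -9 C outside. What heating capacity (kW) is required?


dT = 22 - (-9) = 31 K
Q = U * A * dT
  = 4.1 * 1409 * 31
  = 179083.90 W = 179.08 kW


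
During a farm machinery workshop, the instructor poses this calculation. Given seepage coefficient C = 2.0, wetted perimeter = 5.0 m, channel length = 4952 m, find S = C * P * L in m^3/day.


S = C * P * L
  = 2.0 * 5.0 * 4952
  = 49520 m^3/day


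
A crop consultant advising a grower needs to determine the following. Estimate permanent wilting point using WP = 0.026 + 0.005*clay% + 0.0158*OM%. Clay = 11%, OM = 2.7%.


WP = 0.026 + 0.005*11 + 0.0158*2.7
   = 0.026 + 0.0550 + 0.0427
   = 0.1237


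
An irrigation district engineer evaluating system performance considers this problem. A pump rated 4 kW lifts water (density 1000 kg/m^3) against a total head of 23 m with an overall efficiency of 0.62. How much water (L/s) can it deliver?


Q = (P * 1000 * eta) / (rho * g * H)
  = (4 * 1000 * 0.62) / (1000 * 9.81 * 23)
  = 2480 / 225630
  = 0.01099 m^3/s = 10.99 L/s


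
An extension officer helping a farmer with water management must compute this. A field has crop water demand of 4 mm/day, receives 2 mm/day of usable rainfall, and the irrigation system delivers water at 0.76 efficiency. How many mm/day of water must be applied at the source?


IWR = (ETc - Pe) / Ea
    = (4 - 2) / 0.76
    = 2 / 0.76
    = 2.63 mm/day


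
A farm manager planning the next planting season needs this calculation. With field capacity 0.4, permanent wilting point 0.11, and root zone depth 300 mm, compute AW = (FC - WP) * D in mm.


AW = (FC - WP) * D
   = (0.4 - 0.11) * 300
   = 0.29 * 300
   = 87 mm


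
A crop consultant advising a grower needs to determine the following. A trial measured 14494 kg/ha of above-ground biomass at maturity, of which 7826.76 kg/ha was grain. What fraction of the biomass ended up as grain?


HI = grain_yield / biomass
   = 7826.76 / 14494
   = 0.54


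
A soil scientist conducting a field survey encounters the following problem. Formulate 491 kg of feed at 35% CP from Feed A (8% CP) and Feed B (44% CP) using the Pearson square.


parts_A = CP_b - target = 44 - 35 = 9
parts_B = target - CP_a = 35 - 8 = 27
total_parts = 9 + 27 = 36
Feed A = 491 * 9 / 36 = 122.75 kg
Feed B = 491 * 27 / 36 = 368.25 kg

122.75 kg


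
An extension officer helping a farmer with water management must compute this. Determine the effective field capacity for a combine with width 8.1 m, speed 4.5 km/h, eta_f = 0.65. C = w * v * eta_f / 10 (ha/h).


C = w * v * eta_f / 10
  = 8.1 * 4.5 * 0.65 / 10
  = 23.69 / 10
  = 2.37 ha/h


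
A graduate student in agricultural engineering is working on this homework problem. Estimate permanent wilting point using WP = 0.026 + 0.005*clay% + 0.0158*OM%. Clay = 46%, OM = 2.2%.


WP = 0.026 + 0.005*46 + 0.0158*2.2
   = 0.026 + 0.2300 + 0.0348
   = 0.2908


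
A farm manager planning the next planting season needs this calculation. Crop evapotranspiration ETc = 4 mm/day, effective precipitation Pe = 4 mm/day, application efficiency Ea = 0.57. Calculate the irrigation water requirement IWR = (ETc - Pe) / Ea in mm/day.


IWR = (ETc - Pe) / Ea
    = (4 - 4) / 0.57
    = 0 / 0.57
    = 0 mm/day


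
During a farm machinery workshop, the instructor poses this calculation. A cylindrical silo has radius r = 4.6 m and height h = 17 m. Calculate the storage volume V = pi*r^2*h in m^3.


V = pi * r^2 * h
  = pi * 4.6^2 * 17
  = pi * 21.16 * 17
  = 1130.09 m^3


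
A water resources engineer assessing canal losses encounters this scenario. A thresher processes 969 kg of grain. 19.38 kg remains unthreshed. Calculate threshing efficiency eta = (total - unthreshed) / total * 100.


eta = (total - unthreshed) / total * 100
    = (969 - 19.38) / 969 * 100
    = 949.62 / 969 * 100
    = 98%


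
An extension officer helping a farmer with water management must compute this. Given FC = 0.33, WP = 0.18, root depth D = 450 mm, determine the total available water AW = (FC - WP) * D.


AW = (FC - WP) * D
   = (0.33 - 0.18) * 450
   = 0.15 * 450
   = 67.50 mm


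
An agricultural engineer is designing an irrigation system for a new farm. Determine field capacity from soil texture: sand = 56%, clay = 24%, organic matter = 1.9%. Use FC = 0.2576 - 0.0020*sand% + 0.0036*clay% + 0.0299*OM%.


FC = 0.2576 - 0.0020*56 + 0.0036*24 + 0.0299*1.9
   = 0.2576 - 0.1120 + 0.0864 + 0.0568
   = 0.2888


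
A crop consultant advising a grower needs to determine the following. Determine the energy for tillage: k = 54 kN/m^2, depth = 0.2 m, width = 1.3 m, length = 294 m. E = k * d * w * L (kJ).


E = k * d * w * L
  = 54 * 0.2 * 1.3 * 294
  = 4127.76 kJ


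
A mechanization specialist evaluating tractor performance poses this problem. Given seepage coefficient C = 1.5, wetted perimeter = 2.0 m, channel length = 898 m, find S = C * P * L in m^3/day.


S = C * P * L
  = 1.5 * 2.0 * 898
  = 2694 m^3/day


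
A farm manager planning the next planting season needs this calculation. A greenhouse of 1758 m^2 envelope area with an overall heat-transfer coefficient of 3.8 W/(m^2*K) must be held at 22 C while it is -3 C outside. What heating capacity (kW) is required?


dT = 22 - (-3) = 25 K
Q = U * A * dT
  = 3.8 * 1758 * 25
  = 167010 W = 167.01 kW


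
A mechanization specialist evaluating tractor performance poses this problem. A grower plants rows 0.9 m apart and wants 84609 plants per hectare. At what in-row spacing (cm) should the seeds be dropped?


spacing = 10000 / (row_sp * density)
        = 10000 / (0.9 * 84609)
        = 10000 / 76148.10
        = 0.13132 m = 13.13 cm


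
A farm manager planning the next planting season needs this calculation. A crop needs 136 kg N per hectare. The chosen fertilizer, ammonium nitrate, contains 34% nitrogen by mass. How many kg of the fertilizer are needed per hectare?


Rate = N_required / (N_content / 100)
     = 136 / (34 / 100)
     = 136 / 0.34
     = 400 kg/ha


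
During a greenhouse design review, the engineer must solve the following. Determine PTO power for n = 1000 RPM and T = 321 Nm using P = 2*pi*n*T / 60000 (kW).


P = 2*pi*n*T / 60000
  = 2*pi * 1000 * 321 / 60000
  = 2016902.48 / 60000
  = 33.62 kW


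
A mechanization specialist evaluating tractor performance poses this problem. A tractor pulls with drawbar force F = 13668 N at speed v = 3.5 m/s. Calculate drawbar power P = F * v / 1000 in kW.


P = F * v / 1000
  = 13668 * 3.5 / 1000
  = 47838 / 1000
  = 47.84 kW


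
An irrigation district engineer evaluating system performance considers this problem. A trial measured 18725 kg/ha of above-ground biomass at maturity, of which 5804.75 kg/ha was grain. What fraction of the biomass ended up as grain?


HI = grain_yield / biomass
   = 5804.75 / 18725
   = 0.31


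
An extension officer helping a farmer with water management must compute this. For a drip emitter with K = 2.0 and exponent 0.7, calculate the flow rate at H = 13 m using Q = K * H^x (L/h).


Q = K * H^x
  = 2.0 * 13^0.7
  = 2.0 * 6.0223
  = 12.04 L/h


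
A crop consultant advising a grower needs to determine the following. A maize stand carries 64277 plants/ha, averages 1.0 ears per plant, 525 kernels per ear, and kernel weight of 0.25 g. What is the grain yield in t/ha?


Y = density * ears * kernels * kw
  = 64277 * 1.0 * 525 * 0.25 g/ha
  = 8436356.25 g/ha
  = 8436.36 kg/ha = 8.44 t/ha


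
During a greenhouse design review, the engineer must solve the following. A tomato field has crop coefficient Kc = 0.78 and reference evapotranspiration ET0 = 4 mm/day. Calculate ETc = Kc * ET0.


ETc = Kc * ET0
    = 0.78 * 4
    = 3.12 mm/day


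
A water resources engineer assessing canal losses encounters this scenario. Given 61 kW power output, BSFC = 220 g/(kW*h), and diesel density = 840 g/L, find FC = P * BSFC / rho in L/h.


FC = P * BSFC / rho_fuel
   = 61 * 220 / 840
   = 13420 / 840
   = 15.98 L/h


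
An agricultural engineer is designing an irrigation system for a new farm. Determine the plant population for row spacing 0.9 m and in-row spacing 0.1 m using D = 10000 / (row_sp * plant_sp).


D = 10000 / (row_sp * plant_sp)
  = 10000 / (0.9 * 0.1)
  = 10000 / 0.0900
  = 111111.11 plants/ha


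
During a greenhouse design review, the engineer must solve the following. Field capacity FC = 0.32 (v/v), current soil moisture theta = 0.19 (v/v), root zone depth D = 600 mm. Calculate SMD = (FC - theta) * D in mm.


SMD = (FC - theta) * D
    = (0.32 - 0.19) * 600
    = 0.130 * 600
    = 78 mm


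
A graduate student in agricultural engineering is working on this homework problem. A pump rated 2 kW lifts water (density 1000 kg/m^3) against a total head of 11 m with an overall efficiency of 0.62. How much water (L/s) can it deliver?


Q = (P * 1000 * eta) / (rho * g * H)
  = (2 * 1000 * 0.62) / (1000 * 9.81 * 11)
  = 1240 / 107910
  = 0.01149 m^3/s = 11.49 L/s


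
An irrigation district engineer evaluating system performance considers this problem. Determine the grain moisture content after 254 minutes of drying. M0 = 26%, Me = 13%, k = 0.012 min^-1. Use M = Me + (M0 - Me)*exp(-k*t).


M = Me + (M0 - Me) * e^(-k*t)
  = 13 + (26 - 13) * e^(-0.012*254)
  = 13 + 13 * e^(-3.048)
  = 13 + 13 * 0.04745
  = 13 + 0.6169
  = 13.62%


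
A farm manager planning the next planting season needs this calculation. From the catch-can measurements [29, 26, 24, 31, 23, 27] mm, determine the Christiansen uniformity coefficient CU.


xbar = 160 / 6 = 26.667
sum|xi - xbar| = 14
CU = 100 * (1 - 14 / (6 * 26.667))
   = 100 * (1 - 0.0875)
   = 91.25%


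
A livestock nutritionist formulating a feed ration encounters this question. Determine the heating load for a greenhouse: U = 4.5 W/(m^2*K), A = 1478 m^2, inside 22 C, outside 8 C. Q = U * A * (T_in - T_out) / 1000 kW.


dT = 22 - (8) = 14 K
Q = U * A * dT
  = 4.5 * 1478 * 14
  = 93114 W = 93.11 kW


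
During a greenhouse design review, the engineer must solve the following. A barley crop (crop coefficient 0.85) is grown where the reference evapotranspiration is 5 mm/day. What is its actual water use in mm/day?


ETc = Kc * ET0
    = 0.85 * 5
    = 4.25 mm/day


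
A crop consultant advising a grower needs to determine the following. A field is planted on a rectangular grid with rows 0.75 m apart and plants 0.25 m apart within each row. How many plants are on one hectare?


D = 10000 / (row_sp * plant_sp)
  = 10000 / (0.75 * 0.25)
  = 10000 / 0.1875
  = 53333.33 plants/ha


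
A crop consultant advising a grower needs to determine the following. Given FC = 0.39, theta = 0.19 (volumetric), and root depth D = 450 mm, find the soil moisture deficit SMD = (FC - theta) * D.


SMD = (FC - theta) * D
    = (0.39 - 0.19) * 450
    = 0.200 * 450
    = 90 mm


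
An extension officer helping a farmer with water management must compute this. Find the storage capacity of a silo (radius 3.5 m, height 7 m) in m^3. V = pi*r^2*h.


V = pi * r^2 * h
  = pi * 3.5^2 * 7
  = pi * 12.25 * 7
  = 269.39 m^3


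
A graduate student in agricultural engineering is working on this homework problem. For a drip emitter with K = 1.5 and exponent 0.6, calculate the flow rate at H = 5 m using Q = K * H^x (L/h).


Q = K * H^x
  = 1.5 * 5^0.6
  = 1.5 * 2.6265
  = 3.94 L/h


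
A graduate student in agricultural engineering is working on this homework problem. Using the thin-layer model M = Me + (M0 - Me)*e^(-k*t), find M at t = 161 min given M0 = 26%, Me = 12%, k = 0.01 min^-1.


M = Me + (M0 - Me) * e^(-k*t)
  = 12 + (26 - 12) * e^(-0.01*161)
  = 12 + 14 * e^(-1.610)
  = 12 + 14 * 0.19989
  = 12 + 2.7984
  = 14.80%


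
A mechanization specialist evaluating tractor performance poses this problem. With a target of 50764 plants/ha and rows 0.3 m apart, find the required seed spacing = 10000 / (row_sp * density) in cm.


spacing = 10000 / (row_sp * density)
        = 10000 / (0.3 * 50764)
        = 10000 / 15229.20
        = 0.65663 m = 65.66 cm


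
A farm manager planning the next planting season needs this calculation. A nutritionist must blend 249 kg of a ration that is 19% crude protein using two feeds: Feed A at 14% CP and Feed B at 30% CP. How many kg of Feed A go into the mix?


parts_A = CP_b - target = 30 - 19 = 11
parts_B = target - CP_a = 19 - 14 = 5
total_parts = 11 + 5 = 16
Feed A = 249 * 11 / 16 = 171.19 kg
Feed B = 249 * 5 / 16 = 77.81 kg

171.19 kg


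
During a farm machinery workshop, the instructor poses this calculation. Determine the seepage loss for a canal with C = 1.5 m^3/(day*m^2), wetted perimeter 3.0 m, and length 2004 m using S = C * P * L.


S = C * P * L
  = 1.5 * 3.0 * 2004
  = 9018 m^3/day


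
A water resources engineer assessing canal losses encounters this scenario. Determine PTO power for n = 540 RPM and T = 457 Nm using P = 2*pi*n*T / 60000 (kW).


P = 2*pi*n*T / 60000
  = 2*pi * 540 * 457 / 60000
  = 1550564.47 / 60000
  = 25.84 kW


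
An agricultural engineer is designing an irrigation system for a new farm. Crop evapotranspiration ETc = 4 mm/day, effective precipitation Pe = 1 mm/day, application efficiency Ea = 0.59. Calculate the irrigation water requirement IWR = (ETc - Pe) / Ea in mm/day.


IWR = (ETc - Pe) / Ea
    = (4 - 1) / 0.59
    = 3 / 0.59
    = 5.08 mm/day


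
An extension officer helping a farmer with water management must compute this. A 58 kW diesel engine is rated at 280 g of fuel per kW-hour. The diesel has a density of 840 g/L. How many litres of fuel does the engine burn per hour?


FC = P * BSFC / rho_fuel
   = 58 * 280 / 840
   = 16240 / 840
   = 19.33 L/h


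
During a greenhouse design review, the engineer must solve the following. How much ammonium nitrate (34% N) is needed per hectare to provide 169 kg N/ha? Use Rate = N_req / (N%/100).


Rate = N_required / (N_content / 100)
     = 169 / (34 / 100)
     = 169 / 0.34
     = 497.06 kg/ha


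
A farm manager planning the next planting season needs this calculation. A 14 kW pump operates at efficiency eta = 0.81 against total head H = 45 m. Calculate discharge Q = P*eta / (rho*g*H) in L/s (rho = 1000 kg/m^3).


Q = (P * 1000 * eta) / (rho * g * H)
  = (14 * 1000 * 0.81) / (1000 * 9.81 * 45)
  = 11340 / 441450
  = 0.02569 m^3/s = 25.69 L/s


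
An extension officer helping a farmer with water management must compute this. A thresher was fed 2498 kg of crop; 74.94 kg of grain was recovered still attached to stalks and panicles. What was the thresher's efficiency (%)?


eta = (total - unthreshed) / total * 100
    = (2498 - 74.94) / 2498 * 100
    = 2423.06 / 2498 * 100
    = 97%


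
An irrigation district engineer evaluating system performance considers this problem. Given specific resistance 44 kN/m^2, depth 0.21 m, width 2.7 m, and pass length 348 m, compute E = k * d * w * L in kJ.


E = k * d * w * L
  = 44 * 0.21 * 2.7 * 348
  = 8681.90 kJ


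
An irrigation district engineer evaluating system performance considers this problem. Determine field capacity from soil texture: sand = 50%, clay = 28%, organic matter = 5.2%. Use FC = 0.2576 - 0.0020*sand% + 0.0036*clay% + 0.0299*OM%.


FC = 0.2576 - 0.0020*50 + 0.0036*28 + 0.0299*5.2
   = 0.2576 - 0.1000 + 0.1008 + 0.1555
   = 0.4139


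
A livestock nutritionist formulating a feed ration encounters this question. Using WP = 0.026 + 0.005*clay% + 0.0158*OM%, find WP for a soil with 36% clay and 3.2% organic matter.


WP = 0.026 + 0.005*36 + 0.0158*3.2
   = 0.026 + 0.1800 + 0.0506
   = 0.2566


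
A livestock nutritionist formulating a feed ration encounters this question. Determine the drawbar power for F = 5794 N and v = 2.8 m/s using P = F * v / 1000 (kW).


P = F * v / 1000
  = 5794 * 2.8 / 1000
  = 16223.20 / 1000
  = 16.22 kW


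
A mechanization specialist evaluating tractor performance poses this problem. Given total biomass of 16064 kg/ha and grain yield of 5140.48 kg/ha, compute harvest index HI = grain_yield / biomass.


HI = grain_yield / biomass
   = 5140.48 / 16064
   = 0.32


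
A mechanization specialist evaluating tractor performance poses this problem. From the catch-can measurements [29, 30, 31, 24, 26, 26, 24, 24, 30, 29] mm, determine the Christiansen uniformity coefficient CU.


xbar = 273 / 10 = 27.300
sum|xi - xbar| = 25
CU = 100 * (1 - 25 / (10 * 27.300))
   = 100 * (1 - 0.0916)
   = 90.84%


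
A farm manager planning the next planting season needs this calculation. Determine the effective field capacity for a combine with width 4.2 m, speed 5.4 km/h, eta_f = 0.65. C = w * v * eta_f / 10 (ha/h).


C = w * v * eta_f / 10
  = 4.2 * 5.4 * 0.65 / 10
  = 14.74 / 10
  = 1.47 ha/h


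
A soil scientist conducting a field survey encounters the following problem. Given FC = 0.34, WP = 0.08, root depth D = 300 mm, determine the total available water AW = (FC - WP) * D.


AW = (FC - WP) * D
   = (0.34 - 0.08) * 300
   = 0.26 * 300
   = 78 mm


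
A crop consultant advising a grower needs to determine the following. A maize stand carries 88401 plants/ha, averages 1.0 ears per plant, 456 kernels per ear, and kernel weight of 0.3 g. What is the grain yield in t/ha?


Y = density * ears * kernels * kw
  = 88401 * 1.0 * 456 * 0.3 g/ha
  = 12093256.80 g/ha
  = 12093.26 kg/ha = 12.09 t/ha


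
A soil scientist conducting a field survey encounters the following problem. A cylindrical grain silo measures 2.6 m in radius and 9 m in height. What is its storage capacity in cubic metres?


V = pi * r^2 * h
  = pi * 2.6^2 * 9
  = pi * 6.76 * 9
  = 191.13 m^3


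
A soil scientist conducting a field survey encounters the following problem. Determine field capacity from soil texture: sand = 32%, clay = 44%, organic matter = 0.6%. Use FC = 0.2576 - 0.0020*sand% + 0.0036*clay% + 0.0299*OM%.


FC = 0.2576 - 0.0020*32 + 0.0036*44 + 0.0299*0.6
   = 0.2576 - 0.0640 + 0.1584 + 0.0179
   = 0.3699


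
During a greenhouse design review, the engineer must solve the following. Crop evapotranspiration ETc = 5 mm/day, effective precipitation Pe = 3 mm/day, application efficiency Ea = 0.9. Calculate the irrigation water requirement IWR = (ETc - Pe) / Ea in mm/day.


IWR = (ETc - Pe) / Ea
    = (5 - 3) / 0.9
    = 2 / 0.9
    = 2.22 mm/day


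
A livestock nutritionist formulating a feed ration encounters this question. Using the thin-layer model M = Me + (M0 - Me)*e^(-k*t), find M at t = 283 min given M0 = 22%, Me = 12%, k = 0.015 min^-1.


M = Me + (M0 - Me) * e^(-k*t)
  = 12 + (22 - 12) * e^(-0.015*283)
  = 12 + 10 * e^(-4.245)
  = 12 + 10 * 0.01434
  = 12 + 0.1434
  = 12.14%


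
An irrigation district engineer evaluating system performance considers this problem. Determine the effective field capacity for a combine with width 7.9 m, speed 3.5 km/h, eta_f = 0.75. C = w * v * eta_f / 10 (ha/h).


C = w * v * eta_f / 10
  = 7.9 * 3.5 * 0.75 / 10
  = 20.74 / 10
  = 2.07 ha/h


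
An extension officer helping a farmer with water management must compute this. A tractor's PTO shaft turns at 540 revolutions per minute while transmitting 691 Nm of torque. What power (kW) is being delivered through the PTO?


P = 2*pi*n*T / 60000
  = 2*pi * 540 * 691 / 60000
  = 2344507.77 / 60000
  = 39.08 kW


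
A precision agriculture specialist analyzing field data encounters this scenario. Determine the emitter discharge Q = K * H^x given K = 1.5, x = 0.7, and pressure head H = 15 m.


Q = K * H^x
  = 1.5 * 15^0.7
  = 1.5 * 6.6568
  = 9.99 L/h


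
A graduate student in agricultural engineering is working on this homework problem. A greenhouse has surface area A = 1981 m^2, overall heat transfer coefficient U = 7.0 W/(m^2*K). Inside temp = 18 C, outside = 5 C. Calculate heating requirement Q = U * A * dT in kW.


dT = 18 - (5) = 13 K
Q = U * A * dT
  = 7.0 * 1981 * 13
  = 180271 W = 180.27 kW


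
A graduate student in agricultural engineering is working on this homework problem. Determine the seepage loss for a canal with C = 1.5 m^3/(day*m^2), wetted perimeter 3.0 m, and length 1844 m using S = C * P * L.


S = C * P * L
  = 1.5 * 3.0 * 1844
  = 8298 m^3/day


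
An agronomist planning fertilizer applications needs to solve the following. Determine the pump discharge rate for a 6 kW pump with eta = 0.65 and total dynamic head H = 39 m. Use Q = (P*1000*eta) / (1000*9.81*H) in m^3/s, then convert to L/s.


Q = (P * 1000 * eta) / (rho * g * H)
  = (6 * 1000 * 0.65) / (1000 * 9.81 * 39)
  = 3900 / 382590
  = 0.01019 m^3/s = 10.19 L/s


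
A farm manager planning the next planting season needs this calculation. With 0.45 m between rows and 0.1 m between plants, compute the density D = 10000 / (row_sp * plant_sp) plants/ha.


D = 10000 / (row_sp * plant_sp)
  = 10000 / (0.45 * 0.1)
  = 10000 / 0.0450
  = 222222.22 plants/ha


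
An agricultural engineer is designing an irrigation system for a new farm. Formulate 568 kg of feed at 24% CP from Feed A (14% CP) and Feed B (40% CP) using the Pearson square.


parts_A = CP_b - target = 40 - 24 = 16
parts_B = target - CP_a = 24 - 14 = 10
total_parts = 16 + 10 = 26
Feed A = 568 * 16 / 26 = 349.54 kg
Feed B = 568 * 10 / 26 = 218.46 kg

349.54 kg


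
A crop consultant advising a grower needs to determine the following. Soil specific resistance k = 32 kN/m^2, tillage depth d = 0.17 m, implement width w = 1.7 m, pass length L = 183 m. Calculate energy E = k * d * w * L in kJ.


E = k * d * w * L
  = 32 * 0.17 * 1.7 * 183
  = 1692.38 kJ


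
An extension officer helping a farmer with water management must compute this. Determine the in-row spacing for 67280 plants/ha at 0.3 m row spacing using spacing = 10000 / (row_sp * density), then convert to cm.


spacing = 10000 / (row_sp * density)
        = 10000 / (0.3 * 67280)
        = 10000 / 20184
        = 0.49544 m = 49.54 cm


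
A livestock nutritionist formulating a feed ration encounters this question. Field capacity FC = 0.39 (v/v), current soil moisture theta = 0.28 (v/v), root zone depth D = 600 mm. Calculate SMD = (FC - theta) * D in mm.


SMD = (FC - theta) * D
    = (0.39 - 0.28) * 600
    = 0.110 * 600
    = 66 mm


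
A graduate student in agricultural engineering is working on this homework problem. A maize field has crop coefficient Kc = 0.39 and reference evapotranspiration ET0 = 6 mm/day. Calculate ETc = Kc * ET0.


ETc = Kc * ET0
    = 0.39 * 6
    = 2.34 mm/day


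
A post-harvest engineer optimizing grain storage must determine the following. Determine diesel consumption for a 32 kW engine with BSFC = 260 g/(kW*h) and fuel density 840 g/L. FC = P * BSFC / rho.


FC = P * BSFC / rho_fuel
   = 32 * 260 / 840
   = 8320 / 840
   = 9.90 L/h


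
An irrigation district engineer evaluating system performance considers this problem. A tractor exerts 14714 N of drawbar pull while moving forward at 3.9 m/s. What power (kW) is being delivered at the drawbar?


P = F * v / 1000
  = 14714 * 3.9 / 1000
  = 57384.60 / 1000
  = 57.38 kW


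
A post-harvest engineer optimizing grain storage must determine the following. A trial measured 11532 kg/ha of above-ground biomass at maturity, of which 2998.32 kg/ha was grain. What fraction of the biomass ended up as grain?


HI = grain_yield / biomass
   = 2998.32 / 11532
   = 0.26


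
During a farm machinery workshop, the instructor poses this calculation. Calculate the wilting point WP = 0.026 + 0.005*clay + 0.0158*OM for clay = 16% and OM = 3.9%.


WP = 0.026 + 0.005*16 + 0.0158*3.9
   = 0.026 + 0.0800 + 0.0616
   = 0.1676


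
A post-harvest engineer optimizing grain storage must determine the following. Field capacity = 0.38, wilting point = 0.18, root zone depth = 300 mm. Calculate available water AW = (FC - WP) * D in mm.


AW = (FC - WP) * D
   = (0.38 - 0.18) * 300
   = 0.20 * 300
   = 60 mm


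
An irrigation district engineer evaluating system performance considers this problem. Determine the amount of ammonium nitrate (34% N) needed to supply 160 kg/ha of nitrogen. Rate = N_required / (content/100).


Rate = N_required / (N_content / 100)
     = 160 / (34 / 100)
     = 160 / 0.34
     = 470.59 kg/ha


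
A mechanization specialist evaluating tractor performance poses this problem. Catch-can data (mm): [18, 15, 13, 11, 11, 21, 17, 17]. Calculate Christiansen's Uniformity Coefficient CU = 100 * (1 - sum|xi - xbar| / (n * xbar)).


xbar = 123 / 8 = 15.375
sum|xi - xbar| = 23
CU = 100 * (1 - 23 / (8 * 15.375))
   = 100 * (1 - 0.1870)
   = 81.30%


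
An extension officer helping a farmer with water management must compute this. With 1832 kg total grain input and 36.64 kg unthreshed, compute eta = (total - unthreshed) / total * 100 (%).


eta = (total - unthreshed) / total * 100
    = (1832 - 36.64) / 1832 * 100
    = 1795.36 / 1832 * 100
    = 98%


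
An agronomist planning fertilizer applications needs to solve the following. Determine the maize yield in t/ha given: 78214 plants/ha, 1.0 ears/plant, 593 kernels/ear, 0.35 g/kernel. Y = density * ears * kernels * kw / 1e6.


Y = density * ears * kernels * kw
  = 78214 * 1.0 * 593 * 0.35 g/ha
  = 16233315.70 g/ha
  = 16233.32 kg/ha = 16.23 t/ha


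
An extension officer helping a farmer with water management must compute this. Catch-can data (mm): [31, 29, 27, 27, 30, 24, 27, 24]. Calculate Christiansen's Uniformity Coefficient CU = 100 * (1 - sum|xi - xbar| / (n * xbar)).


xbar = 219 / 8 = 27.375
sum|xi - xbar| = 15.750
CU = 100 * (1 - 15.750 / (8 * 27.375))
   = 100 * (1 - 0.0719)
   = 92.81%


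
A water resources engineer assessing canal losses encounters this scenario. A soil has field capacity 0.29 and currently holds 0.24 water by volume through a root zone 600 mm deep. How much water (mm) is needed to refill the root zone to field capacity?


SMD = (FC - theta) * D
    = (0.29 - 0.24) * 600
    = 0.050 * 600
    = 30 mm


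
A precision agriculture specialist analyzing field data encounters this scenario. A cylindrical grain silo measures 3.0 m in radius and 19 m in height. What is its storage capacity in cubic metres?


V = pi * r^2 * h
  = pi * 3.0^2 * 19
  = pi * 9 * 19
  = 537.21 m^3
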